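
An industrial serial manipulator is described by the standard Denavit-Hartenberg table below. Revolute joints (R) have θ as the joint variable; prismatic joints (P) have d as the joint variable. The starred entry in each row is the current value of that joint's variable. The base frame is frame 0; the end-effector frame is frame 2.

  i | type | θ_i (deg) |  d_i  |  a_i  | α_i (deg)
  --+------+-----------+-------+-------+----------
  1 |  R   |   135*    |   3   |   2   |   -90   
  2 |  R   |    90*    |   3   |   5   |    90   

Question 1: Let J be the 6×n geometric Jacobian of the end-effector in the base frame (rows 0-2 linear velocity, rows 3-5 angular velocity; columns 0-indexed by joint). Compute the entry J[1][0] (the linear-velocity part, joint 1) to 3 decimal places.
axis z_0 = ẑ; lever o_n−o_0 = (-3.5355,-0.7071,-2.0000)
cross product → J_v[:, 0] = (0.7071,-3.5355,0.0000)
J_ω[:, 0] = z_0
entry J[1][0] = -3.5355

-3.536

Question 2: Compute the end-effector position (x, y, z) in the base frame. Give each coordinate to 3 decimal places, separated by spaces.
-3.536 -0.707 -2.000

after link 1: o_1 = (-1.4142, 1.4142, 3.0000)
after link 2: o_2 = (-3.5355, -0.7071, -2.0000)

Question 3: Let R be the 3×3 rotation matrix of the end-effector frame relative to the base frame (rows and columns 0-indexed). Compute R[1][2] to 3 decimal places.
End-effector z-axis (col 2 of R) = (-0.7071,0.7071,0.0000)
R[1][2] = 0.7071

0.707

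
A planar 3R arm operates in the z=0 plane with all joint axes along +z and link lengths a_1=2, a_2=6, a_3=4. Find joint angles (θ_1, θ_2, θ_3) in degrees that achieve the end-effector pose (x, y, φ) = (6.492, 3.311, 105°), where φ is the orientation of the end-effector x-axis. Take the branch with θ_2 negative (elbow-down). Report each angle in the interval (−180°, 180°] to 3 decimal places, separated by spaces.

wrist centre = target − a_3·(cos φ, sin φ) = (7.5273, -0.5527)
cos θ_2 = (56.9654−2²−6²)/(2·2·6) = 0.7069; θ_2 = -45.0175° (elbow-down)
β = atan2(-0.5527,7.5273) = -4.1995°; ψ = atan2(-4.2439,6.2413) = -34.2146°
θ_1 = β − ψ = 30.0151°
θ_3 = φ − θ_1 − θ_2 = 120.0024° (wrapped to (-180°,180°])

30.015 -45.018 120.002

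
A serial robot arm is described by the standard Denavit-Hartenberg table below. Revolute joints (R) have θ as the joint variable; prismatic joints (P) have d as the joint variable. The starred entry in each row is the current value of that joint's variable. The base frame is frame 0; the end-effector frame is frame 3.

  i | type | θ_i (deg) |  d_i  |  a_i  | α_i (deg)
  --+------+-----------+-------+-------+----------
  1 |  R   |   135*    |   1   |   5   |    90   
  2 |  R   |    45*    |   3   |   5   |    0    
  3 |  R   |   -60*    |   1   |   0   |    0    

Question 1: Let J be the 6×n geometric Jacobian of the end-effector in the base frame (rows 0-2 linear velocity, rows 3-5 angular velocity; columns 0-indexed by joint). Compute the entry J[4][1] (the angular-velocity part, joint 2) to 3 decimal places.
axis z_1 = (0.7071,0.7071,0.0000); lever o_n−o_1 = (0.3284,5.3284,3.5355)
cross product → J_v[:, 1] = (2.5000,-2.5000,3.5355)
J_ω[:, 1] = z_1
entry J[4][1] = 0.7071

0.707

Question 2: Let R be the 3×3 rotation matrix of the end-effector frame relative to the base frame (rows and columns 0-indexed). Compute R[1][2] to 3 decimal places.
0.707

End-effector z-axis (col 2 of R) = (0.7071,0.7071,0.0000)
R[1][2] = 0.7071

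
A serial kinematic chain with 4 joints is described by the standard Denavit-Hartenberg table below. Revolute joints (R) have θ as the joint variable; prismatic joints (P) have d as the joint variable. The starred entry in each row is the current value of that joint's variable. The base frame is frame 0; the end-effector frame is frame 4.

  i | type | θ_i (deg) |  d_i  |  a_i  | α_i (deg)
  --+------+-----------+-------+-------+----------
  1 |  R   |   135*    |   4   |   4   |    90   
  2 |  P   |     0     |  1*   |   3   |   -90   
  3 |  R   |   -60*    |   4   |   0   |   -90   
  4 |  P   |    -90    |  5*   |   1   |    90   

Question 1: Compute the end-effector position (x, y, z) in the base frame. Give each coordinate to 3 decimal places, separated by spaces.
after link 1: o_1 = (-2.8284, 2.8284, 4.0000)
after link 2: o_2 = (-4.2426, 5.6569, 4.0000)
after link 3: o_3 = (-4.2426, 5.6569, 8.0000)
after link 4: o_4 = (-9.0723, 6.9509, 9.0000)

-9.072 6.951 9.000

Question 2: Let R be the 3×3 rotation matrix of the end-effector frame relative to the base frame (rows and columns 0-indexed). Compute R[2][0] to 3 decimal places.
1.000

End-effector x-axis (col 0 of R) = (0.0000,0.0000,1.0000)
R[2][0] = 1.0000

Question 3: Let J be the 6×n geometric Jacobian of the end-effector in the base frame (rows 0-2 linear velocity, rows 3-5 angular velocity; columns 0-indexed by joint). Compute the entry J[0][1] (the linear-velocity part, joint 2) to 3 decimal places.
0.707

prismatic axis z_1 = (0.7071,0.7071,0.0000)
J_v[:, 1] = z_1; J_ω[:, 1] = (0,0,0)
entry J[0][1] = 0.7071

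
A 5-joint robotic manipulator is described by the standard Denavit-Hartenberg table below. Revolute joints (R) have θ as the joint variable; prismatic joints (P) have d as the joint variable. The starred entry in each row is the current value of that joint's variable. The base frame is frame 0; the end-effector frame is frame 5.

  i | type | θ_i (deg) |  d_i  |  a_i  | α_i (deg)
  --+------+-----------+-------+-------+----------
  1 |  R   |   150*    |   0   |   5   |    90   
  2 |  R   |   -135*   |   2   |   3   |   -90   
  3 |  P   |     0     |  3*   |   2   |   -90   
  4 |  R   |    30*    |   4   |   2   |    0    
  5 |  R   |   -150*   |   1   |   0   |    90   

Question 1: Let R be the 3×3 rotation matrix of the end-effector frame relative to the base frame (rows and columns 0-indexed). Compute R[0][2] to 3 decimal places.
-0.224

End-effector z-axis (col 2 of R) = (-0.2241,0.1294,0.9659)
R[0][2] = -0.2241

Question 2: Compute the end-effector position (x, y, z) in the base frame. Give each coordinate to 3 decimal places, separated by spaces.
after link 1: o_1 = (-4.3301, 2.5000, 0.0000)
after link 2: o_2 = (-1.4930, 3.1714, -2.1213)
after link 3: o_3 = (-2.1054, 3.5249, -5.6569)
after link 4: o_4 = (-2.4323, -0.9051, -6.1745)
after link 5: o_5 = (-2.9323, -1.7711, -6.1745)

-2.932 -1.771 -6.174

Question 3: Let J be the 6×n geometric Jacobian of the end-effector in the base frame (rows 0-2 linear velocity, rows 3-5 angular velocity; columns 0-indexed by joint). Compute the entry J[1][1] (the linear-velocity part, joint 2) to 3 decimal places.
axis z_1 = (0.5000,0.8660,0.0000); lever o_n−o_1 = (1.3978,-4.2711,-6.1745)
cross product → J_v[:, 1] = (-5.3473,3.0872,-3.3461)
J_ω[:, 1] = z_1
entry J[1][1] = 3.0872

3.087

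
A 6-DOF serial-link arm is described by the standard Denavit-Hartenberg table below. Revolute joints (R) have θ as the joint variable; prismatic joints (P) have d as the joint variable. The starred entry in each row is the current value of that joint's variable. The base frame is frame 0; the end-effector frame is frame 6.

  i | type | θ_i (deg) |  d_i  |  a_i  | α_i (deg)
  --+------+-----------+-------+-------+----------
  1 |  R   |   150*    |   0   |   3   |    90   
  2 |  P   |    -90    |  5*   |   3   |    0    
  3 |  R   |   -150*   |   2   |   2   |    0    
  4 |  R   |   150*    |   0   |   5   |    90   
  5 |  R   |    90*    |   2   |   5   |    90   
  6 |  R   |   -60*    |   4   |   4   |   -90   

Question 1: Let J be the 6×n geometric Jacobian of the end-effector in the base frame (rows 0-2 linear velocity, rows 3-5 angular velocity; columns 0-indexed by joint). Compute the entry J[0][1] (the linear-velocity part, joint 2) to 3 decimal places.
0.500

prismatic axis z_1 = (0.5000,0.8660,0.0000)
J_v[:, 1] = z_1; J_ω[:, 1] = (0,0,0)
entry J[0][1] = 0.5000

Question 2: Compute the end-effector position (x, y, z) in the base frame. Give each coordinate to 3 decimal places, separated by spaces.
after link 1: o_1 = (-2.5981, 1.5000, 0.0000)
after link 2: o_2 = (-0.0981, 5.8301, -3.0000)
after link 3: o_3 = (1.7679, 7.0622, -1.2679)
after link 4: o_4 = (1.7679, 7.0622, -6.2679)
after link 5: o_5 = (6.0000, 10.3923, -6.2679)
after link 6: o_6 = (4.0000, 13.8564, -10.2679)

4.000 13.856 -10.268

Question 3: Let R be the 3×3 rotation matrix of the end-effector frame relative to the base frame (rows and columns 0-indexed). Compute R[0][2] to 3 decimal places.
End-effector z-axis (col 2 of R) = (0.8660,0.5000,-0.0000)
R[0][2] = 0.8660

0.866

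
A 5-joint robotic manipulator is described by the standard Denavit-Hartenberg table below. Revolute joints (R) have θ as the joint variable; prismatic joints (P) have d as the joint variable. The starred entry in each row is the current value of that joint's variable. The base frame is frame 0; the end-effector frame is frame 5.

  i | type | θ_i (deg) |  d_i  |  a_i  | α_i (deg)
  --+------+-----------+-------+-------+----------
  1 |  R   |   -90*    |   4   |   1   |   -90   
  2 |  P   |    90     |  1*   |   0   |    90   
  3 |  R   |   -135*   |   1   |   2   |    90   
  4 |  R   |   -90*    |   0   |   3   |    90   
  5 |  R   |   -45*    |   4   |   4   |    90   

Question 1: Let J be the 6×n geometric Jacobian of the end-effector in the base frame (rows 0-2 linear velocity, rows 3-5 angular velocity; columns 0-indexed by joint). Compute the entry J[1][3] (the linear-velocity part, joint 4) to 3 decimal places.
4.000

axis z_3 = (0.7071,0.0000,0.7071); lever o_n−o_3 = (0.8284,5.8284,-4.8284)
cross product → J_v[:, 3] = (-4.1213,4.0000,4.1213)
J_ω[:, 3] = z_3
entry J[1][3] = 4.0000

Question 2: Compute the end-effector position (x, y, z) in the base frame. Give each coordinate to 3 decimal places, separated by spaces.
after link 1: o_1 = (0.0000, -1.0000, 4.0000)
after link 2: o_2 = (1.0000, -1.0000, 4.0000)
after link 3: o_3 = (-0.4142, -2.0000, 5.4142)
after link 4: o_4 = (-0.4142, 1.0000, 5.4142)
after link 5: o_5 = (0.4142, 3.8284, 0.5858)

0.414 3.828 0.586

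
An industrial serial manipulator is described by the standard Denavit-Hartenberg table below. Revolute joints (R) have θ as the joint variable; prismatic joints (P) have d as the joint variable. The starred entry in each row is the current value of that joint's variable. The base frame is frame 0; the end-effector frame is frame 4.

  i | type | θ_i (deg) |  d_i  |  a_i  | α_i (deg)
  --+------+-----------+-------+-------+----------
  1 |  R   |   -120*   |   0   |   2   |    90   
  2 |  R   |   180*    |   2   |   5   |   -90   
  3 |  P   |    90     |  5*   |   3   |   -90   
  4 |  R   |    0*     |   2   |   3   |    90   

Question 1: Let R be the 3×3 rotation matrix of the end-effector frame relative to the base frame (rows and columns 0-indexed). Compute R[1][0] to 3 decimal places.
-0.500

End-effector x-axis (col 0 of R) = (0.8660,-0.5000,-0.0000)
R[1][0] = -0.5000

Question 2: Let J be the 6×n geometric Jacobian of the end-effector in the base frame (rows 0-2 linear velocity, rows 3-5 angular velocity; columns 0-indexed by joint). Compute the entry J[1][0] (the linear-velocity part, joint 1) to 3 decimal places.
3.964

axis z_0 = ẑ; lever o_n−o_0 = (3.9641,-1.1340,-5.0000)
cross product → J_v[:, 0] = (1.1340,3.9641,-0.0000)
J_ω[:, 0] = z_0
entry J[1][0] = 3.9641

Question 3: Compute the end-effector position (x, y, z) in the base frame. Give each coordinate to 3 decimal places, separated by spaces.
after link 1: o_1 = (-1.0000, -1.7321, 0.0000)
after link 2: o_2 = (-0.2321, 3.5981, 0.0000)
after link 3: o_3 = (2.3660, 2.0981, -5.0000)
after link 4: o_4 = (3.9641, -1.1340, -5.0000)

3.964 -1.134 -5.000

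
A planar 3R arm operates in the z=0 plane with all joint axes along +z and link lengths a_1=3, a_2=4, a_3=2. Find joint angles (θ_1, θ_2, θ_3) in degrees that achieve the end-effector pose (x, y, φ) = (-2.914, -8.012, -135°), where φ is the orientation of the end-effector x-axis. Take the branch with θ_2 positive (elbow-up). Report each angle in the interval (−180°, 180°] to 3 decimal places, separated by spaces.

wrist centre = target − a_3·(cos φ, sin φ) = (-1.4998, -6.5978)
cos θ_2 = (45.7801−3²−4²)/(2·3·4) = 0.8658; θ_2 = 30.0213° (elbow-up)
β = atan2(-6.5978,-1.4998) = -102.8067°; ψ = atan2(2.0013,6.4634) = 17.2044°
θ_1 = β − ψ = -120.0111°
θ_3 = φ − θ_1 − θ_2 = -45.0102° (wrapped to (-180°,180°])

-120.011 30.021 -45.010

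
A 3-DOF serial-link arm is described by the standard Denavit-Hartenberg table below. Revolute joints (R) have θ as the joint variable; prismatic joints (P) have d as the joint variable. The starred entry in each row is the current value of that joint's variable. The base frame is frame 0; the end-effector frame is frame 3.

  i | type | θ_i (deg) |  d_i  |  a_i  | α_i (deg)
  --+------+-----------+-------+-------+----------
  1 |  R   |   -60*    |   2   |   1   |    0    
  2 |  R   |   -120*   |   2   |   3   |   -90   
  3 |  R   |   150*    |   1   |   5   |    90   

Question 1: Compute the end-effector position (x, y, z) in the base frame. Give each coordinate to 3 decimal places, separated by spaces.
after link 1: o_1 = (0.5000, -0.8660, 2.0000)
after link 2: o_2 = (-2.5000, -0.8660, 4.0000)
after link 3: o_3 = (1.8301, -1.8660, 1.5000)

1.830 -1.866 1.500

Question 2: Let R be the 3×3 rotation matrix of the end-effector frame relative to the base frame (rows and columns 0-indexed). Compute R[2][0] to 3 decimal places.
End-effector x-axis (col 0 of R) = (0.8660,0.0000,-0.5000)
R[2][0] = -0.5000

-0.500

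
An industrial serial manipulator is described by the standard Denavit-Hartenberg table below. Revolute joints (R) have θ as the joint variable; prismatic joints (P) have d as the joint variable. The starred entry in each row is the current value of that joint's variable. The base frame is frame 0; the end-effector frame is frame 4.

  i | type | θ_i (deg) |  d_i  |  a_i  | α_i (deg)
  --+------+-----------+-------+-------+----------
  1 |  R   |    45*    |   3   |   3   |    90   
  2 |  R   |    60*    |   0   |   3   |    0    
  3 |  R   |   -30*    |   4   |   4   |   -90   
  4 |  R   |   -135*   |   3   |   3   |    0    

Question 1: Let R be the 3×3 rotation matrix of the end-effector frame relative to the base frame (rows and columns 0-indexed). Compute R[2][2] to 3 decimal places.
0.866

End-effector z-axis (col 2 of R) = (-0.3536,-0.3536,0.8660)
R[2][2] = 0.8660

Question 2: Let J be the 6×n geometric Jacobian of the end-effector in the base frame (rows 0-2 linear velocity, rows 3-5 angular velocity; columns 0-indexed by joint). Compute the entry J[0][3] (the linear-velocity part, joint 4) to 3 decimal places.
2.799

axis z_3 = (-0.3536,-0.3536,0.8660); lever o_n−o_3 = (-0.8597,-3.8597,1.5374)
cross product → J_v[:, 3] = (2.7990,-0.2010,1.0607)
J_ω[:, 3] = z_3
entry J[0][3] = 2.7990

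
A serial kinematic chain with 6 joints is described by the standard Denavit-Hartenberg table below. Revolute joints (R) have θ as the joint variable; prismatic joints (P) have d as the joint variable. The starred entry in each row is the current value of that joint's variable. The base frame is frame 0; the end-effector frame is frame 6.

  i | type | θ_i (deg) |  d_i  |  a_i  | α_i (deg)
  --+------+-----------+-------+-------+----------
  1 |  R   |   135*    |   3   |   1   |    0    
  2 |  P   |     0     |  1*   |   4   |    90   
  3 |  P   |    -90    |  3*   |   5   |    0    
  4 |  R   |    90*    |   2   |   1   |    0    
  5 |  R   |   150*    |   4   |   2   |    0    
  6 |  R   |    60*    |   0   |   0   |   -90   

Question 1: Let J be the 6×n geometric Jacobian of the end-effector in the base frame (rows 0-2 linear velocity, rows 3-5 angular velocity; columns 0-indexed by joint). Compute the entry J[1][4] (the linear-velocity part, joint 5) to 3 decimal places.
-0.707

axis z_4 = (0.7071,0.7071,0.0000); lever o_n−o_4 = (4.0532,1.6037,1.0000)
cross product → J_v[:, 4] = (0.7071,-0.7071,-1.7321)
J_ω[:, 4] = z_4
entry J[1][4] = -0.7071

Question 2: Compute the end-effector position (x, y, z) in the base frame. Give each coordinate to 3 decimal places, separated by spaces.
after link 1: o_1 = (-0.7071, 0.7071, 3.0000)
after link 2: o_2 = (-3.5355, 3.5355, 4.0000)
after link 3: o_3 = (-1.4142, 5.6569, -1.0000)
after link 4: o_4 = (-0.7071, 7.7782, -1.0000)
after link 5: o_5 = (3.3461, 9.3819, 0.0000)
after link 6: o_6 = (3.3461, 9.3819, 0.0000)

3.346 9.382 0.000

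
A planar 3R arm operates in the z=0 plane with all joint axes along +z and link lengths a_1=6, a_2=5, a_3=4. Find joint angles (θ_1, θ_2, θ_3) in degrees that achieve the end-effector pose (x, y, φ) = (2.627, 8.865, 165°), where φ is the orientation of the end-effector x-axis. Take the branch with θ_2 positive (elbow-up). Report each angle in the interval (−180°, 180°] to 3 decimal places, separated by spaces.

30.003 44.990 90.007

wrist centre = target − a_3·(cos φ, sin φ) = (6.4907, 7.8297)
cos θ_2 = (103.4338−6²−5²)/(2·6·5) = 0.7072; θ_2 = 44.9900° (elbow-up)
β = atan2(7.8297,6.4907) = 50.3419°; ψ = atan2(3.5349,9.5362) = 20.3390°
θ_1 = β − ψ = 30.0028°
θ_3 = φ − θ_1 − θ_2 = 90.0072° (wrapped to (-180°,180°])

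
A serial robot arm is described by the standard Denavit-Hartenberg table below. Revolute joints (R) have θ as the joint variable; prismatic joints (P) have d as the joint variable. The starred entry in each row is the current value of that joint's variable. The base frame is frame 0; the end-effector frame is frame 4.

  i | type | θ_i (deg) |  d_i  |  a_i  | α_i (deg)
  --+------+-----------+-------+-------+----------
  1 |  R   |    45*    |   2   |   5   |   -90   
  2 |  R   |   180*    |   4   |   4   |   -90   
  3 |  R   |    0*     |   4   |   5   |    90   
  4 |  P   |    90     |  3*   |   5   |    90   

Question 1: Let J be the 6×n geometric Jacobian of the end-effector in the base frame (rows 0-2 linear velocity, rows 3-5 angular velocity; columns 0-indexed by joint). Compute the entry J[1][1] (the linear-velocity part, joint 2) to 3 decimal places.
axis z_1 = (-0.7071,0.7071,0.0000); lever o_n−o_1 = (-11.3137,-1.4142,9.0000)
cross product → J_v[:, 1] = (6.3640,6.3640,9.0000)
J_ω[:, 1] = z_1
entry J[1][1] = 6.3640

6.364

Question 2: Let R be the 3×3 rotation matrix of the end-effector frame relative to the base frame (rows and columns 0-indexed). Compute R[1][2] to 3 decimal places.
-0.707

End-effector z-axis (col 2 of R) = (-0.7071,-0.7071,-0.0000)
R[1][2] = -0.7071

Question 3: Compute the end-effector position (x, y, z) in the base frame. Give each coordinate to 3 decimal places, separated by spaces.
after link 1: o_1 = (3.5355, 3.5355, 2.0000)
after link 2: o_2 = (-2.1213, 3.5355, 2.0000)
after link 3: o_3 = (-5.6569, 0.0000, 6.0000)
after link 4: o_4 = (-7.7782, 2.1213, 11.0000)

-7.778 2.121 11.000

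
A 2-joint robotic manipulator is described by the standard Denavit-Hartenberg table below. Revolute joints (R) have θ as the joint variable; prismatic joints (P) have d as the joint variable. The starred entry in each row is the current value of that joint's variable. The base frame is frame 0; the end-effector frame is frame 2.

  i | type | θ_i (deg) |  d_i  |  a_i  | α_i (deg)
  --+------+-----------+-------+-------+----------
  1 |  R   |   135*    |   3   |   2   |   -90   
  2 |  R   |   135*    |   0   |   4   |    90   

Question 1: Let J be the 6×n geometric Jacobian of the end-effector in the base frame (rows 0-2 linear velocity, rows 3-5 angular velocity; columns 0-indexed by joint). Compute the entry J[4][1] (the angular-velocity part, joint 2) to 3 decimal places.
-0.707

axis z_1 = (-0.7071,-0.7071,0.0000); lever o_n−o_1 = (2.0000,-2.0000,-2.8284)
cross product → J_v[:, 1] = (2.0000,-2.0000,2.8284)
J_ω[:, 1] = z_1
entry J[4][1] = -0.7071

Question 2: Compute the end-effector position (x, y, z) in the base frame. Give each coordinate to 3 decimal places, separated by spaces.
0.586 -0.586 0.172

after link 1: o_1 = (-1.4142, 1.4142, 3.0000)
after link 2: o_2 = (0.5858, -0.5858, 0.1716)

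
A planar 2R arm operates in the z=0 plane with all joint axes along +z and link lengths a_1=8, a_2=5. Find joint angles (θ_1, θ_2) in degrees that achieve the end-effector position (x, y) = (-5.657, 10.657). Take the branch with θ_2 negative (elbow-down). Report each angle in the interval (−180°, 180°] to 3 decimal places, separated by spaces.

134.999 -44.995

cos θ_2 = (145.5733−8²−5²)/(2·8·5) = 0.7072; θ_2 = -44.9952° (elbow-down)
β = atan2(10.6570,-5.6570) = 117.9605°; ψ = atan2(-3.5352,11.5358) = -17.0381°
θ_1 = β − ψ = 134.9985°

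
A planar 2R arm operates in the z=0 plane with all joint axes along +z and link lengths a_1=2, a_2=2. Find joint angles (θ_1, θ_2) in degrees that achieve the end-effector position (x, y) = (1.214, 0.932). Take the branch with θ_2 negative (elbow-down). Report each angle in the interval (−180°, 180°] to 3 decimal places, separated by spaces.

105.017 -135.007

cos θ_2 = (2.3424−2²−2²)/(2·2·2) = -0.7072; θ_2 = -135.0074° (elbow-down)
β = atan2(0.9320,1.2140) = 37.5138°; ψ = atan2(-1.4140,0.5856) = -67.5037°
θ_1 = β − ψ = 105.0175°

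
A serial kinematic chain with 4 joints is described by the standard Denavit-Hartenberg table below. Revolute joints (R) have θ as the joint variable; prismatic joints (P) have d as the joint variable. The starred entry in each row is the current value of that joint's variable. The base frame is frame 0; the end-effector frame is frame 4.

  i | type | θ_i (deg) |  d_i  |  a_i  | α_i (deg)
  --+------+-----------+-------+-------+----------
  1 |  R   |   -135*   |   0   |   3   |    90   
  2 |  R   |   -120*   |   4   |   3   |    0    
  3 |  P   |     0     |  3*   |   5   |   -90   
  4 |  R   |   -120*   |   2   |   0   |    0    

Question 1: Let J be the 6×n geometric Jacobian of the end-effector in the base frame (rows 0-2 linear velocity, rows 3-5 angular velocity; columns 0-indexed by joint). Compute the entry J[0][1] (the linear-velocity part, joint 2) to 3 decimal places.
-5.606

axis z_1 = (-0.7071,0.7071,0.0000); lever o_n−o_1 = (-3.3461,6.5534,-7.9282)
cross product → J_v[:, 1] = (-5.6061,-5.6061,-2.2679)
J_ω[:, 1] = z_1
entry J[0][1] = -5.6061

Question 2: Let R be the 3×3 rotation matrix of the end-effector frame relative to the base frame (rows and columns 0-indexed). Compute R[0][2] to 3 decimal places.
-0.612

End-effector z-axis (col 2 of R) = (-0.6124,-0.6124,-0.5000)
R[0][2] = -0.6124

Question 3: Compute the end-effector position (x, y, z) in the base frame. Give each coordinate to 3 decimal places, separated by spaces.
after link 1: o_1 = (-2.1213, -2.1213, 0.0000)
after link 2: o_2 = (-3.8891, 1.7678, -2.5981)
after link 3: o_3 = (-4.2426, 5.6569, -6.9282)
after link 4: o_4 = (-5.4674, 4.4321, -7.9282)

-5.467 4.432 -7.928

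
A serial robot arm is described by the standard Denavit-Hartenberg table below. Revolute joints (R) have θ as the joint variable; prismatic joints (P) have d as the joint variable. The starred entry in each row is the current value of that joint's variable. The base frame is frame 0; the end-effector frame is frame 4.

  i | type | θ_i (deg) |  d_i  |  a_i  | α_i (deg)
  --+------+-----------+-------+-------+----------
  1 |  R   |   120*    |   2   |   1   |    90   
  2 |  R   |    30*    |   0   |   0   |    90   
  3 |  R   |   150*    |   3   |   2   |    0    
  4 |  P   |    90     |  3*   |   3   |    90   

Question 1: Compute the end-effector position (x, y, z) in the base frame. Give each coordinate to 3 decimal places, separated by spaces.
after link 1: o_1 = (-0.5000, 0.8660, 2.0000)
after link 2: o_2 = (-0.5000, 0.8660, 2.0000)
after link 3: o_3 = (0.3660, 1.3660, -1.4641)
after link 4: o_4 = (-1.9845, 0.2410, -4.8122)

-1.984 0.241 -4.812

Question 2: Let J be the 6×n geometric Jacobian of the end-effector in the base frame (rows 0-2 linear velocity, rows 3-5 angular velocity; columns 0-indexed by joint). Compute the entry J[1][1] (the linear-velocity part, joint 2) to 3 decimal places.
axis z_1 = (0.8660,0.5000,0.0000); lever o_n−o_1 = (-1.4845,-0.6250,-6.8122)
cross product → J_v[:, 1] = (-3.4061,5.8995,0.2010)
J_ω[:, 1] = z_1
entry J[1][1] = 5.8995

5.900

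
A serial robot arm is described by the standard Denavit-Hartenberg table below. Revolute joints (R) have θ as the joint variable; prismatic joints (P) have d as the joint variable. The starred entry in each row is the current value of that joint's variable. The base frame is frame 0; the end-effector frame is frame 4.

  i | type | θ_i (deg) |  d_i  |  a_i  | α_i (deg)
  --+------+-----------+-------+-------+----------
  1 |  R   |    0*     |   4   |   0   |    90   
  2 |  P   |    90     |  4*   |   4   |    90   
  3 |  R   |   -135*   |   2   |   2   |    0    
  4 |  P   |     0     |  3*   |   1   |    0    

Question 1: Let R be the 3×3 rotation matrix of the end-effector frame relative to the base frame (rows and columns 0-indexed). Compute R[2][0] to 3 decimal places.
End-effector x-axis (col 0 of R) = (0.0000,0.7071,-0.7071)
R[2][0] = -0.7071

-0.707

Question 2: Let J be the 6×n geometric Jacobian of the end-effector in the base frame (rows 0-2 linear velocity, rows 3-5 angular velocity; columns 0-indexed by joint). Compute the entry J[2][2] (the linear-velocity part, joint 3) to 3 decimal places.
axis z_2 = (1.0000,-0.0000,-0.0000); lever o_n−o_2 = (5.0000,2.1213,-2.1213)
cross product → J_v[:, 2] = (0.0000,2.1213,2.1213)
J_ω[:, 2] = z_2
entry J[2][2] = 2.1213

2.121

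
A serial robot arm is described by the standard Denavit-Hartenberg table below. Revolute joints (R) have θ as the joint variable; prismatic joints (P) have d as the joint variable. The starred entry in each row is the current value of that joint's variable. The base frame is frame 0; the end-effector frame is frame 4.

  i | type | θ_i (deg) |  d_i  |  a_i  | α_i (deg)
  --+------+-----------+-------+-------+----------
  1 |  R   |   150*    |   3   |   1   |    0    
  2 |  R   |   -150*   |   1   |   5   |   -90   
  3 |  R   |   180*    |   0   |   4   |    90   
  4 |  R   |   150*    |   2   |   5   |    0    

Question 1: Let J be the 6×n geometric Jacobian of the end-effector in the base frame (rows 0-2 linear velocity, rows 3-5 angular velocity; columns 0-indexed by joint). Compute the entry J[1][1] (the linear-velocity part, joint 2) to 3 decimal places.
axis z_1 = (0.0000,0.0000,1.0000); lever o_n−o_1 = (5.3301,2.5000,-1.0000)
cross product → J_v[:, 1] = (-2.5000,5.3301,0.0000)
J_ω[:, 1] = z_1
entry J[1][1] = 5.3301

5.330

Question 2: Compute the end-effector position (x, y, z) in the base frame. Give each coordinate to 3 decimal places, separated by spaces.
after link 1: o_1 = (-0.8660, 0.5000, 3.0000)
after link 2: o_2 = (4.1340, 0.5000, 4.0000)
after link 3: o_3 = (0.1340, 0.5000, 4.0000)
after link 4: o_4 = (4.4641, 3.0000, 2.0000)

4.464 3.000 2.000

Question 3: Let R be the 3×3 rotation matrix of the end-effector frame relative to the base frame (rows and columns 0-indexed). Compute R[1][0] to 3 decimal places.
0.500

End-effector x-axis (col 0 of R) = (0.8660,0.5000,0.0000)
R[1][0] = 0.5000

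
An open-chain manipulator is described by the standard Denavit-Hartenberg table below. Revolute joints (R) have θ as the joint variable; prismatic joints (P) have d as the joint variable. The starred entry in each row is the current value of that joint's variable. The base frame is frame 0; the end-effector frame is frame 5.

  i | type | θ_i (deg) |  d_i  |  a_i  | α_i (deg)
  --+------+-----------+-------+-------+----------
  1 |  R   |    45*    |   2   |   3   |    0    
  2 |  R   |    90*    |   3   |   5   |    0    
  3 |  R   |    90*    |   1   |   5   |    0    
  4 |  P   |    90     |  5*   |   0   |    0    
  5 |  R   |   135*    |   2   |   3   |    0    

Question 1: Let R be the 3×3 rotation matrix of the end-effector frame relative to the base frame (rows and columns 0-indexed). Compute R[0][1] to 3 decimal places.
-1.000

End-effector y-axis (col 1 of R) = (-1.0000,0.0000,0.0000)
R[0][1] = -1.0000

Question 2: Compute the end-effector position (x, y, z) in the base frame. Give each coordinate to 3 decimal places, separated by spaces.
-4.950 5.121 13.000

after link 1: o_1 = (2.1213, 2.1213, 2.0000)
after link 2: o_2 = (-1.4142, 5.6569, 5.0000)
after link 3: o_3 = (-4.9497, 2.1213, 6.0000)
after link 4: o_4 = (-4.9497, 2.1213, 11.0000)
after link 5: o_5 = (-4.9497, 5.1213, 13.0000)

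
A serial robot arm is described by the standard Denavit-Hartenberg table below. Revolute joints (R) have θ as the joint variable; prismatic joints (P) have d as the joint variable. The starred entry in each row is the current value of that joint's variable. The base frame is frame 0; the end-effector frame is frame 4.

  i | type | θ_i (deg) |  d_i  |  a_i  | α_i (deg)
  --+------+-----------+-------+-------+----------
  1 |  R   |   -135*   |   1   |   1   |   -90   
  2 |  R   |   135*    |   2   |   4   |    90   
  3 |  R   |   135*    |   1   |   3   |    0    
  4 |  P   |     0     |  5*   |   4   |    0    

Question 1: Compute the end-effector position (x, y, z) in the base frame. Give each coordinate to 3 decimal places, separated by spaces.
0.732 -9.096 -2.571

after link 1: o_1 = (-0.7071, -0.7071, 1.0000)
after link 2: o_2 = (2.7071, -0.1213, -1.8284)
after link 3: o_3 = (2.6464, -3.1820, -1.0355)
after link 4: o_4 = (0.7322, -9.0962, -2.5711)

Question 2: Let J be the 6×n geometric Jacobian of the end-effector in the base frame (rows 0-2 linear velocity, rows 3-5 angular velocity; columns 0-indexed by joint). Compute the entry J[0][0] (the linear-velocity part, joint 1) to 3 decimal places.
axis z_0 = ẑ; lever o_n−o_0 = (0.7322,-9.0962,-2.5711)
cross product → J_v[:, 0] = (9.0962,0.7322,-0.0000)
J_ω[:, 0] = z_0
entry J[0][0] = 9.0962

9.096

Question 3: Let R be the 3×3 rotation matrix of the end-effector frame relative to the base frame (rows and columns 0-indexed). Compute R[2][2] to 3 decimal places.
-0.707

End-effector z-axis (col 2 of R) = (-0.5000,-0.5000,-0.7071)
R[2][2] = -0.7071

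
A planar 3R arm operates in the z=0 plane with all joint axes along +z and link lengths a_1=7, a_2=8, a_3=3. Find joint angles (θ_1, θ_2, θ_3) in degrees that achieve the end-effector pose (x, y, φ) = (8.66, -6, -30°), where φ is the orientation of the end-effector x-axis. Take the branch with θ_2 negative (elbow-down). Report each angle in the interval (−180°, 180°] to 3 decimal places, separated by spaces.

30.000 -120.002 60.002

wrist centre = target − a_3·(cos φ, sin φ) = (6.0619, -4.5000)
cos θ_2 = (56.9969−7²−8²)/(2·7·8) = -0.5000; θ_2 = -120.0018° (elbow-down)
β = atan2(-4.5000,6.0619) = -36.5879°; ψ = atan2(-6.9281,2.9998) = -66.5879°
θ_1 = β − ψ = 30.0000°
θ_3 = φ − θ_1 − θ_2 = 60.0018° (wrapped to (-180°,180°])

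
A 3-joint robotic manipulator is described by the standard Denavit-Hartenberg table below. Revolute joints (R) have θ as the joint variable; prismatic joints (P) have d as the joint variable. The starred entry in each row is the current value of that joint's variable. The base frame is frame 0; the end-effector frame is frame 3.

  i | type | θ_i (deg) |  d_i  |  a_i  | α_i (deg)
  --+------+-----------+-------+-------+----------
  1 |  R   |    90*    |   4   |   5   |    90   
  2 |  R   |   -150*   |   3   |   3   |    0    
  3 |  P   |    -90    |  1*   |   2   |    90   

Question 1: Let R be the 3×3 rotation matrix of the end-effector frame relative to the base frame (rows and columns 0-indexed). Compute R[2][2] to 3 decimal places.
End-effector z-axis (col 2 of R) = (0.0000,0.8660,0.5000)
R[2][2] = 0.5000

0.500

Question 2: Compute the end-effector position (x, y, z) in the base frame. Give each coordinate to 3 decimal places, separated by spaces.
after link 1: o_1 = (0.0000, 5.0000, 4.0000)
after link 2: o_2 = (3.0000, 2.4019, 2.5000)
after link 3: o_3 = (4.0000, 1.4019, 4.2321)

4.000 1.402 4.232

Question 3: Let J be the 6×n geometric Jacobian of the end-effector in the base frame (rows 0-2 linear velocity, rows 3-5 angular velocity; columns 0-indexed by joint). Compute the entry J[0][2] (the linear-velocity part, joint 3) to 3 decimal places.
1.000

prismatic axis z_2 = (1.0000,-0.0000,0.0000)
J_v[:, 2] = z_2; J_ω[:, 2] = (0,0,0)
entry J[0][2] = 1.0000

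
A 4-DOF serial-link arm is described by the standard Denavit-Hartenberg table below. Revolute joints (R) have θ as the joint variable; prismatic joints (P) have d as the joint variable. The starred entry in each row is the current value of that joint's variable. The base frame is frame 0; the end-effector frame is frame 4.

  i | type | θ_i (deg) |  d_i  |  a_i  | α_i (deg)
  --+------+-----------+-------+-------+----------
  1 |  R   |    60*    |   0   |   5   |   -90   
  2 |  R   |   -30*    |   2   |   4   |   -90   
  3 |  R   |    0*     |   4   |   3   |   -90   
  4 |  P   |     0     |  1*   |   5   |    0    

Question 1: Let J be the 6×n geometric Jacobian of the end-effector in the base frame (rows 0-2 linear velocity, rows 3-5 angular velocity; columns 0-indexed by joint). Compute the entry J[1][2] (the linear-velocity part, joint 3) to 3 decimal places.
axis z_2 = (0.2500,0.4330,-0.8660); lever o_n−o_2 = (5.3301,7.2321,0.5359)
cross product → J_v[:, 2] = (6.4952,-4.7500,-0.5000)
J_ω[:, 2] = z_2
entry J[1][2] = -4.7500

-4.750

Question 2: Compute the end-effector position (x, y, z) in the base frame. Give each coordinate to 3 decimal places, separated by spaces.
after link 1: o_1 = (2.5000, 4.3301, 0.0000)
after link 2: o_2 = (2.5000, 8.3301, 2.0000)
after link 3: o_3 = (4.7990, 12.3122, 0.0359)
after link 4: o_4 = (7.8301, 15.5622, 2.5359)

7.830 15.562 2.536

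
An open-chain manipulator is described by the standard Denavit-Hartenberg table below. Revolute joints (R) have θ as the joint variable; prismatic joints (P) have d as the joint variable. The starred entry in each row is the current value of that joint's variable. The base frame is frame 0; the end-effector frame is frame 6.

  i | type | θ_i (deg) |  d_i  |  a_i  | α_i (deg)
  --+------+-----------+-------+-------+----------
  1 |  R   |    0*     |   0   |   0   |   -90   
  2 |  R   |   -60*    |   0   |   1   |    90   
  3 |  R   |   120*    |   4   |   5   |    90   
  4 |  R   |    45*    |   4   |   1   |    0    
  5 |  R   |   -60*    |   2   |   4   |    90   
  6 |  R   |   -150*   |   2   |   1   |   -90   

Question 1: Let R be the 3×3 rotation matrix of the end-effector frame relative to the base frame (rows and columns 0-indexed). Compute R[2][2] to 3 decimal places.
End-effector z-axis (col 2 of R) = (-0.3837,-0.0148,-0.9234)
R[2][2] = -0.9234

-0.923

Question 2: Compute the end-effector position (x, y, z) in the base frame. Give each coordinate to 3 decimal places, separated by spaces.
-0.874 9.866 2.415

after link 1: o_1 = (0.0000, 0.0000, 0.0000)
after link 2: o_2 = (0.5000, -0.0000, 0.8660)
after link 3: o_3 = (-4.2141, 4.3301, 0.7010)
after link 4: o_4 = (-3.2712, 6.9425, 3.7483)
after link 5: o_5 = (-2.4745, 11.2886, 3.0577)
after link 6: o_6 = (-0.8736, 9.8658, 2.4152)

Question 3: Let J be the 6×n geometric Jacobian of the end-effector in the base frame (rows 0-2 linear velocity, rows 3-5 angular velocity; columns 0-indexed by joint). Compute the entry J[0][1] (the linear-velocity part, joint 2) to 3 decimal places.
axis z_1 = (0.0000,1.0000,0.0000); lever o_n−o_1 = (-0.8736,9.8658,2.4152)
cross product → J_v[:, 1] = (2.4152,-0.0000,0.8736)
J_ω[:, 1] = z_1
entry J[0][1] = 2.4152

2.415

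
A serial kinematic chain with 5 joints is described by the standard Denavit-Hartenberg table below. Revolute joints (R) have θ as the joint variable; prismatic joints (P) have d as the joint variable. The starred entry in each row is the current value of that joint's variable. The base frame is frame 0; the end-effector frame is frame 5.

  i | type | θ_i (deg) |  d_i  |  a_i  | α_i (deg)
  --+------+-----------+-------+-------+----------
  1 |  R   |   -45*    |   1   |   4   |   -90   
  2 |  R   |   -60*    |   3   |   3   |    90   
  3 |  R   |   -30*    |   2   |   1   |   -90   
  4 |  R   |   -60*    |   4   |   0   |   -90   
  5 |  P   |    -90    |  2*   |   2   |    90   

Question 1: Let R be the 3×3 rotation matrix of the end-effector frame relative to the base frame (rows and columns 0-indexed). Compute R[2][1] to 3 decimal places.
End-effector y-axis (col 1 of R) = (0.2652,-0.8775,0.3995)
R[2][1] = 0.3995

0.400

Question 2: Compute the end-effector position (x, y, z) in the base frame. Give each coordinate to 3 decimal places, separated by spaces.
after link 1: o_1 = (2.8284, -2.8284, 1.0000)
after link 2: o_2 = (6.0104, -1.7678, 3.5981)
after link 3: o_3 = (4.7383, -1.2028, 5.3481)
after link 4: o_4 = (7.8949, 0.5396, 7.0801)
after link 5: o_5 = (10.0035, -0.3443, 8.7452)

10.004 -0.344 8.745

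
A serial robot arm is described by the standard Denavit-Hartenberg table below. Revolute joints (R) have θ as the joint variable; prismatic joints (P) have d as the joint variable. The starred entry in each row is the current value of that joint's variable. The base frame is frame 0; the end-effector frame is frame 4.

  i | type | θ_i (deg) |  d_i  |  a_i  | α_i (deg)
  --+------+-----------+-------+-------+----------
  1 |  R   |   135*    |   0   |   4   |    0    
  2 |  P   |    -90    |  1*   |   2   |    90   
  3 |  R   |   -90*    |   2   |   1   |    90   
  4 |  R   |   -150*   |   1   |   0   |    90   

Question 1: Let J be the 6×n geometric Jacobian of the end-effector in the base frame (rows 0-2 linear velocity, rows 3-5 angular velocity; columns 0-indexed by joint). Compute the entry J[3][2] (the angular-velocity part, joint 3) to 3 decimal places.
0.707

axis z_2 = (0.7071,-0.7071,0.0000); lever o_n−o_2 = (0.7071,-2.1213,-1.0000)
cross product → J_v[:, 2] = (0.7071,0.7071,-1.0000)
J_ω[:, 2] = z_2
entry J[3][2] = 0.7071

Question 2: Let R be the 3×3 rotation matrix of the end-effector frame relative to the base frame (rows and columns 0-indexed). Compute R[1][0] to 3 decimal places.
0.354

End-effector x-axis (col 0 of R) = (-0.3536,0.3536,0.8660)
R[1][0] = 0.3536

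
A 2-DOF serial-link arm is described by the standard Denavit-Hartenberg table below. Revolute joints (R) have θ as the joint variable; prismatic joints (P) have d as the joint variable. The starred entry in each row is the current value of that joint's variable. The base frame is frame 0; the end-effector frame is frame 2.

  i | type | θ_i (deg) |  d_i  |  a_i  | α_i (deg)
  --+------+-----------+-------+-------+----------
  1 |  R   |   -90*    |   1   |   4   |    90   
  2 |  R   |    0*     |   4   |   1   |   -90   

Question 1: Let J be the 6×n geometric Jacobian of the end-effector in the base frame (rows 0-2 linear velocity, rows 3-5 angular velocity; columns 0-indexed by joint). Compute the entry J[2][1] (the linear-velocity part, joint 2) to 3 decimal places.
axis z_1 = (-1.0000,-0.0000,0.0000); lever o_n−o_1 = (-4.0000,-1.0000,0.0000)
cross product → J_v[:, 1] = (0.0000,-0.0000,1.0000)
J_ω[:, 1] = z_1
entry J[2][1] = 1.0000

1.000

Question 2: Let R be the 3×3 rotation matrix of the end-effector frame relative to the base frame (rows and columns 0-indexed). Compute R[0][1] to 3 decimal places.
End-effector y-axis (col 1 of R) = (1.0000,0.0000,0.0000)
R[0][1] = 1.0000

1.000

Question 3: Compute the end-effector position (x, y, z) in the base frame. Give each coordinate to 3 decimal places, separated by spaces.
after link 1: o_1 = (0.0000, -4.0000, 1.0000)
after link 2: o_2 = (-4.0000, -5.0000, 1.0000)

-4.000 -5.000 1.000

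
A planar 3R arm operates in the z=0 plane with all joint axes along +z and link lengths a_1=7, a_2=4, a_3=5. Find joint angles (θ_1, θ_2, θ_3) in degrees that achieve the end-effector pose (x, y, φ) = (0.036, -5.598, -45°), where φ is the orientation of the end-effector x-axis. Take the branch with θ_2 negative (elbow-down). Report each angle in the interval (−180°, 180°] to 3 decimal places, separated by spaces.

-119.995 -150.004 -135.000

wrist centre = target − a_3·(cos φ, sin φ) = (-3.4995, -2.0625)
cos θ_2 = (16.5005−7²−4²)/(2·7·4) = -0.8661; θ_2 = -150.0042° (elbow-down)
β = atan2(-2.0625,-3.4995) = -149.4868°; ψ = atan2(-1.9997,3.5358) = -29.4916°
θ_1 = β − ψ = -119.9953°
θ_3 = φ − θ_1 − θ_2 = -135.0005° (wrapped to (-180°,180°])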